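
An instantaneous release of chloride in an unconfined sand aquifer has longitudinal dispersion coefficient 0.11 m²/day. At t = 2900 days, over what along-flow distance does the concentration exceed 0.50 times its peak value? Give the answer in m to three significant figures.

The plume is Gaussian with σ = √(2Dt) = √(2 × 0.11 × 2900) = 25.26 m.
C/C_peak = exp(−Δx²/(2σ²)) = 0.50 ⇒ Δx = σ·√(−2 ln 0.50) = 25.26 × 1.177 = 29.73 m.
Width = 2Δx = 59.5 m.

59.5 m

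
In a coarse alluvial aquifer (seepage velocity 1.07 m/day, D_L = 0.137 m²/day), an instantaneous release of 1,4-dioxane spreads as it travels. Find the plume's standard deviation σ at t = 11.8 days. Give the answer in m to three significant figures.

1.80 m

Dispersive spreading gives a Gaussian with σ² = 2Dt; advection only shifts the center.
σ = √(2 × 0.137 × 11.8) = 1.80 m.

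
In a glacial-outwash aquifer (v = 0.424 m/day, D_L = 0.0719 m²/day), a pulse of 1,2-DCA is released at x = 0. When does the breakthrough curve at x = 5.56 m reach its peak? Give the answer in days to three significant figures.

12.7 days

For the 1D instantaneous-source solution, setting ∂C/∂t = 0 at fixed x gives v²t² + 2Dt − x² = 0, so t = (√(D² + v²x²) − D)/v².
√(D² + v²x²) = √(0.0719² + 0.424² × 5.56²) = 2.359; v² = 0.179776.
t = (2.359 − 0.0719)/0.179776 = 12.7 days (vs. the pure-advection estimate x/v = 13.1 d).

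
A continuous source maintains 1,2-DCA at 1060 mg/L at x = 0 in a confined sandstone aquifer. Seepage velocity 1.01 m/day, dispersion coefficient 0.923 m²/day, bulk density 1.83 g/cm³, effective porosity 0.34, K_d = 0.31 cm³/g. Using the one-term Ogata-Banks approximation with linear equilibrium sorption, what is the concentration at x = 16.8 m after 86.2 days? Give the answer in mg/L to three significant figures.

Retardation factor R = 1 + ρ_b·K_d/n = 1 + 1.83 × 0.31/0.34 = 2.669.
Sorption retards both mechanisms: v_R = v/R = 0.3784 m/day, D_R = D/R = 0.3458 m²/day.
v_R·t = 0.3784 × 86.2 = 32.61808 m; 2√(D_R t) = 10.92 m; argument = (16.8 − 32.61808)/10.92 = -1.449.
C = C₀ × ½·erfc(-1.449) = 1060 × 0.9798 = 1040 mg/L.

1040 mg/L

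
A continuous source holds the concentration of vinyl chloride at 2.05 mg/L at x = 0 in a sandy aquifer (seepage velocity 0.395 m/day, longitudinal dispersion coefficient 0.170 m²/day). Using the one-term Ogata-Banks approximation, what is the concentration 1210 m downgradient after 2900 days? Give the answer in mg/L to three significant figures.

0.0410 mg/L

For a continuous step input, C/C₀ ≈ ½·erfc((x−vt)/(2√(Dt))).
vt = 0.395 × 2900 = 1145.5 m and 2√(Dt) = 2√(0.170 × 2900) = 44.41 m.
Argument (x−vt)/(2√(Dt)) = (1210 − 1145.5)/44.41 = 1.452; ½·erfc(1.452) = 0.02002.
C = 2.05 × 0.02002 = 0.0410 mg/L.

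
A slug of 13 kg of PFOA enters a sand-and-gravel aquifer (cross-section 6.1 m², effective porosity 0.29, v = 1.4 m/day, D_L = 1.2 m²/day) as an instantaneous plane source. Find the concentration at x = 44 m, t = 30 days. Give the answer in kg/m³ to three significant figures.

0.336 kg/m³

For an instantaneous plane source, C(x,t) = M/(n_e·A·√(4πDt)) · exp(−(x−vt)²/(4Dt)), with n_e·A the pore (flow) area.
Plume center vt = 1.4 × 30 = 42 m, so the well at 44 m is 2 m downgradient of the peak.
√(4πDt) = 21.27 m, giving peak height M/(n_e·A·√(4πDt)) = 13/(0.29 × 6.1 × 21.27) = 0.3455 kg/m³.
(x−vt)²/(4Dt) = (2)²/(4 × 1.2 × 30) = 0.02778; exp(−0.02778) = 0.9726.
C = 0.3455 × 0.9726 = 0.336 kg/m³.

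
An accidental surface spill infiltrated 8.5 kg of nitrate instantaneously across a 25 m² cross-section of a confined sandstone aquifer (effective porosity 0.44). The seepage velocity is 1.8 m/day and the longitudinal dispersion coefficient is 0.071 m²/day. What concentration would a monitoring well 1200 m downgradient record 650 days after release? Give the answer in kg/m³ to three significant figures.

For an instantaneous plane source, C(x,t) = M/(n_e·A·√(4πDt)) · exp(−(x−vt)²/(4Dt)), with n_e·A the pore (flow) area.
Plume center vt = 1.8 × 650 = 1170 m, so the well at 1200 m is 30 m downgradient of the peak.
√(4πDt) = 24.08 m, giving peak height M/(n_e·A·√(4πDt)) = 8.5/(0.44 × 25 × 24.08) = 0.03209 kg/m³.
(x−vt)²/(4Dt) = (30)²/(4 × 0.071 × 650) = 4.875; exp(−4.875) = 0.007635.
C = 0.03209 × 0.007635 = 0.000245 kg/m³.

0.000245 kg/m³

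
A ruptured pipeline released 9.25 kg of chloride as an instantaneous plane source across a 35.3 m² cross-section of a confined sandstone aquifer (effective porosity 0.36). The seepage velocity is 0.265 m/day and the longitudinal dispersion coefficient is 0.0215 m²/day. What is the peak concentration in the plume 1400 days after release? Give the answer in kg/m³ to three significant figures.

0.0374 kg/m³

The peak of an instantaneous 1D plume sits at x = vt; there the Gaussian factor is 1 and C_max = M/(n_e·A·√(4πDt)), where n_e·A is the pore area the mass is dissolved in.
√(4πDt) = √(4π × 0.0215 × 1400) = 19.45 m, so C_max = 9.25/(0.36 × 35.3 × 19.45) = 0.0374 kg/m³.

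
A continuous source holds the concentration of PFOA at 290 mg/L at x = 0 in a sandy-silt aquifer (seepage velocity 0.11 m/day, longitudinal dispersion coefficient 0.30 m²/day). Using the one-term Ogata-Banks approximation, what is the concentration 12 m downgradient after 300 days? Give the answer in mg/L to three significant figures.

For a continuous step input, C/C₀ ≈ ½·erfc((x−vt)/(2√(Dt))).
vt = 0.11 × 300 = 33 m and 2√(Dt) = 2√(0.30 × 300) = 18.97 m.
Argument (x−vt)/(2√(Dt)) = (12 − 33)/18.97 = -1.107; ½·erfc(-1.107) = 0.9413.
C = 290 × 0.9413 = 273 mg/L.

273 mg/L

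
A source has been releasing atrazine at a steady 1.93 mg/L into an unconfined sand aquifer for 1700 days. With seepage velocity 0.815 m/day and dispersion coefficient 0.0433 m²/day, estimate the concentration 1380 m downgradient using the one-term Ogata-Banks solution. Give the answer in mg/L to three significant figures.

For a continuous step input, C/C₀ ≈ ½·erfc((x−vt)/(2√(Dt))).
vt = 0.815 × 1700 = 1385.5 m and 2√(Dt) = 2√(0.0433 × 1700) = 17.16 m.
Argument (x−vt)/(2√(Dt)) = (1380 − 1385.5)/17.16 = -0.3205; ½·erfc(-0.3205) = 0.6748.
C = 1.93 × 0.6748 = 1.30 mg/L.

1.30 mg/L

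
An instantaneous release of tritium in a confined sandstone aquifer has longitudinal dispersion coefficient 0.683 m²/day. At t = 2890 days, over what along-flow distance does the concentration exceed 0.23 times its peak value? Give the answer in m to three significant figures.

The plume is Gaussian with σ = √(2Dt) = √(2 × 0.683 × 2890) = 62.83 m.
C/C_peak = exp(−Δx²/(2σ²)) = 0.23 ⇒ Δx = σ·√(−2 ln 0.23) = 62.83 × 1.714 = 107.7 m.
Width = 2Δx = 215 m.

215 m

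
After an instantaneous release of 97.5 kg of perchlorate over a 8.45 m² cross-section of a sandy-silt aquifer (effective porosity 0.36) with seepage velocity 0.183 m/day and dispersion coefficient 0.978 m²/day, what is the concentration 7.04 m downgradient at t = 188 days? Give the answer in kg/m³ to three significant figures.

For an instantaneous plane source, C(x,t) = M/(n_e·A·√(4πDt)) · exp(−(x−vt)²/(4Dt)), with n_e·A the pore (flow) area.
Plume center vt = 0.183 × 188 = 34.404 m, so the well at 7.04 m is 27.364 m upgradient of the peak.
√(4πDt) = 48.07 m, giving peak height M/(n_e·A·√(4πDt)) = 97.5/(0.36 × 8.45 × 48.07) = 0.6668 kg/m³.
(x−vt)²/(4Dt) = (-27.364)²/(4 × 0.978 × 188) = 1.018; exp(−1.018) = 0.3613.
C = 0.6668 × 0.3613 = 0.241 kg/m³.

0.241 kg/m³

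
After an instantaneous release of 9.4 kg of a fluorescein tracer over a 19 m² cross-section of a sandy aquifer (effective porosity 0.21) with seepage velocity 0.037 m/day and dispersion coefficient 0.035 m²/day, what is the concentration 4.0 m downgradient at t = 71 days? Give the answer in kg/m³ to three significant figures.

0.349 kg/m³

For an instantaneous plane source, C(x,t) = M/(n_e·A·√(4πDt)) · exp(−(x−vt)²/(4Dt)), with n_e·A the pore (flow) area.
Plume center vt = 0.037 × 71 = 2.627 m, so the well at 4.0 m is 1.373 m downgradient of the peak.
√(4πDt) = 5.588 m, giving peak height M/(n_e·A·√(4πDt)) = 9.4/(0.21 × 19 × 5.588) = 0.4216 kg/m³.
(x−vt)²/(4Dt) = (1.373)²/(4 × 0.035 × 71) = 0.1897; exp(−0.1897) = 0.8272.
C = 0.4216 × 0.8272 = 0.349 kg/m³.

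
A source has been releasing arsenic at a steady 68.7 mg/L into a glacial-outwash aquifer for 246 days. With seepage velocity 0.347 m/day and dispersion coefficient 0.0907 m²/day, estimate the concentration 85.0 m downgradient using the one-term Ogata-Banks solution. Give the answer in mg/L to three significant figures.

For a continuous step input, C/C₀ ≈ ½·erfc((x−vt)/(2√(Dt))).
vt = 0.347 × 246 = 85.362 m and 2√(Dt) = 2√(0.0907 × 246) = 9.447 m.
Argument (x−vt)/(2√(Dt)) = (85.0 − 85.362)/9.447 = -0.03832; ½·erfc(-0.03832) = 0.5216.
C = 68.7 × 0.5216 = 35.8 mg/L.

35.8 mg/L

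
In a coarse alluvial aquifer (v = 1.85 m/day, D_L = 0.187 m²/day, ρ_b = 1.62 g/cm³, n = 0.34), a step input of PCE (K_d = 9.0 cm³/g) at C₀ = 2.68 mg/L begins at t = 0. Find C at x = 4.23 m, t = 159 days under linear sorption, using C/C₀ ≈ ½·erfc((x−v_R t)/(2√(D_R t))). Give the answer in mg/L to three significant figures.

Retardation factor R = 1 + ρ_b·K_d/n = 1 + 1.62 × 9.0/0.34 = 43.88.
Sorption retards both mechanisms: v_R = v/R = 0.04216 m/day, D_R = D/R = 0.004262 m²/day.
v_R·t = 0.04216 × 159 = 6.70344 m; 2√(D_R t) = 1.646 m; argument = (4.23 − 6.70344)/1.646 = -1.503.
C = C₀ × ½·erfc(-1.503) = 2.68 × 0.9832 = 2.63 mg/L.

2.63 mg/L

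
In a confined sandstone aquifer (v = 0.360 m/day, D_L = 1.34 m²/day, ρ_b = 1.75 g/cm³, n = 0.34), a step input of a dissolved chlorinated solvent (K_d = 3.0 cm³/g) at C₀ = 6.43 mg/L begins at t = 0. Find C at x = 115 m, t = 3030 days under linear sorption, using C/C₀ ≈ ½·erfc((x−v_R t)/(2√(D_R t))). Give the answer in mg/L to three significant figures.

Retardation factor R = 1 + ρ_b·K_d/n = 1 + 1.75 × 3.0/0.34 = 16.44.
Sorption retards both mechanisms: v_R = v/R = 0.02190 m/day, D_R = D/R = 0.08151 m²/day.
v_R·t = 0.02190 × 3030 = 66.357 m; 2√(D_R t) = 31.43 m; argument = (115 − 66.357)/31.43 = 1.548.
C = C₀ × ½·erfc(1.548) = 6.43 × 0.01429 = 0.0919 mg/L.

0.0919 mg/L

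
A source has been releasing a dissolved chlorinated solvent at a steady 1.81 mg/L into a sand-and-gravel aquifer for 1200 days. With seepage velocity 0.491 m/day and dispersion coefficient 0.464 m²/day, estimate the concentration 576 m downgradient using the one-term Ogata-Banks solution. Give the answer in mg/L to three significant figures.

1.18 mg/L

For a continuous step input, C/C₀ ≈ ½·erfc((x−vt)/(2√(Dt))).
vt = 0.491 × 1200 = 589.2 m and 2√(Dt) = 2√(0.464 × 1200) = 47.19 m.
Argument (x−vt)/(2√(Dt)) = (576 − 589.2)/47.19 = -0.2797; ½·erfc(-0.2797) = 0.6538.
C = 1.81 × 0.6538 = 1.18 mg/L.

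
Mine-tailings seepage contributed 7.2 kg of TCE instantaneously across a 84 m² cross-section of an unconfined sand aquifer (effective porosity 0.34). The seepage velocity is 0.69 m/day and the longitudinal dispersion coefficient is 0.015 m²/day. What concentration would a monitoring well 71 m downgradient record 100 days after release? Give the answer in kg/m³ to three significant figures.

For an instantaneous plane source, C(x,t) = M/(n_e·A·√(4πDt)) · exp(−(x−vt)²/(4Dt)), with n_e·A the pore (flow) area.
Plume center vt = 0.69 × 100 = 69 m, so the well at 71 m is 2 m downgradient of the peak.
√(4πDt) = 4.342 m, giving peak height M/(n_e·A·√(4πDt)) = 7.2/(0.34 × 84 × 4.342) = 0.05806 kg/m³.
(x−vt)²/(4Dt) = (2)²/(4 × 0.015 × 100) = 0.6667; exp(−0.6667) = 0.5134.
C = 0.05806 × 0.5134 = 0.0298 kg/m³.

0.0298 kg/m³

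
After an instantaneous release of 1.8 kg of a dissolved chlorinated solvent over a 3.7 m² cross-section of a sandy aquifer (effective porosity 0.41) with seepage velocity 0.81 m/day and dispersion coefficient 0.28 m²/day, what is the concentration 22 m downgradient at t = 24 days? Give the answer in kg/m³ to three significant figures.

0.101 kg/m³

For an instantaneous plane source, C(x,t) = M/(n_e·A·√(4πDt)) · exp(−(x−vt)²/(4Dt)), with n_e·A the pore (flow) area.
Plume center vt = 0.81 × 24 = 19.44 m, so the well at 22 m is 2.56 m downgradient of the peak.
√(4πDt) = 9.189 m, giving peak height M/(n_e·A·√(4πDt)) = 1.8/(0.41 × 3.7 × 9.189) = 0.1291 kg/m³.
(x−vt)²/(4Dt) = (2.56)²/(4 × 0.28 × 24) = 0.2438; exp(−0.2438) = 0.7836.
C = 0.1291 × 0.7836 = 0.101 kg/m³.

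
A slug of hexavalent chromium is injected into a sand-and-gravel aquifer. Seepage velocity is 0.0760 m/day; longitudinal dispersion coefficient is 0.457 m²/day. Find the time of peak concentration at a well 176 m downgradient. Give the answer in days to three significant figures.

For the 1D instantaneous-source solution, setting ∂C/∂t = 0 at fixed x gives v²t² + 2Dt − x² = 0, so t = (√(D² + v²x²) − D)/v².
√(D² + v²x²) = √(0.457² + 0.0760² × 176²) = 13.38; v² = 0.005776.
t = (13.38 − 0.457)/0.005776 = 2240 days (vs. the pure-advection estimate x/v = 2320 d).

2240 days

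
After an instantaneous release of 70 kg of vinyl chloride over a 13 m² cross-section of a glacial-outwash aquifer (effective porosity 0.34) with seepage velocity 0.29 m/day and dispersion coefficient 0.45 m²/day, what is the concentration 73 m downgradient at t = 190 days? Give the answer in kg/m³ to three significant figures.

0.189 kg/m³

For an instantaneous plane source, C(x,t) = M/(n_e·A·√(4πDt)) · exp(−(x−vt)²/(4Dt)), with n_e·A the pore (flow) area.
Plume center vt = 0.29 × 190 = 55.1 m, so the well at 73 m is 17.9 m downgradient of the peak.
√(4πDt) = 32.78 m, giving peak height M/(n_e·A·√(4πDt)) = 70/(0.34 × 13 × 32.78) = 0.4831 kg/m³.
(x−vt)²/(4Dt) = (17.9)²/(4 × 0.45 × 190) = 0.9369; exp(−0.9369) = 0.3918.
C = 0.4831 × 0.3918 = 0.189 kg/m³.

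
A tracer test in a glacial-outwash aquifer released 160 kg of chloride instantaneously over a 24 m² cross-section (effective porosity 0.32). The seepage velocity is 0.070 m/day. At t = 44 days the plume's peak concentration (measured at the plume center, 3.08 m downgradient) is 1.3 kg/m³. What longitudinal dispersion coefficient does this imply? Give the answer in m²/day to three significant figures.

0.464 m²/day

At the plume center C_max = M/(n_e·A·√(4πDt)), so D = M²/(4πt·(n_e·A·C_max)²).
n_e·A·C_max = 0.32 × 24 × 1.3 = 9.984 kg/m.
D = 160²/(4π × 44 × 9.984²) = 0.464 m²/day.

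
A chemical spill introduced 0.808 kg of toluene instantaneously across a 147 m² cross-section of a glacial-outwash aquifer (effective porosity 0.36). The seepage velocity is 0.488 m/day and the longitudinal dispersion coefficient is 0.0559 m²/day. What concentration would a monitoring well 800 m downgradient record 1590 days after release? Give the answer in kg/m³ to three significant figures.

8.94e-05 kg/m³

For an instantaneous plane source, C(x,t) = M/(n_e·A·√(4πDt)) · exp(−(x−vt)²/(4Dt)), with n_e·A the pore (flow) area.
Plume center vt = 0.488 × 1590 = 775.92 m, so the well at 800 m is 24.08 m downgradient of the peak.
√(4πDt) = 33.42 m, giving peak height M/(n_e·A·√(4πDt)) = 0.808/(0.36 × 147 × 33.42) = 0.0004569 kg/m³.
(x−vt)²/(4Dt) = (24.08)²/(4 × 0.0559 × 1590) = 1.631; exp(−1.631) = 0.1957.
C = 0.0004569 × 0.1957 = 8.94e-05 kg/m³.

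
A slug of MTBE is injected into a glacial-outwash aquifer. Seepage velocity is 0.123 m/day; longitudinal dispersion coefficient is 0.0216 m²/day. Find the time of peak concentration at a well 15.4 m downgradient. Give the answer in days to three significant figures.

124 days

For the 1D instantaneous-source solution, setting ∂C/∂t = 0 at fixed x gives v²t² + 2Dt − x² = 0, so t = (√(D² + v²x²) − D)/v².
√(D² + v²x²) = √(0.0216² + 0.123² × 15.4²) = 1.894; v² = 0.015129.
t = (1.894 − 0.0216)/0.015129 = 124 days (vs. the pure-advection estimate x/v = 125 d).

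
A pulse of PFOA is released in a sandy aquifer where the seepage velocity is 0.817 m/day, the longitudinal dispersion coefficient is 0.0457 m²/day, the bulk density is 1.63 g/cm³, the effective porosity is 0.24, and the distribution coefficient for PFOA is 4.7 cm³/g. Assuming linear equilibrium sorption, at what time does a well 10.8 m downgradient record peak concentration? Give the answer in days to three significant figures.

Retardation factor R = 1 + ρ_b·K_d/n = 1 + 1.63 × 4.7/0.24 = 32.92.
Sorption retards both mechanisms: v_R = v/R = 0.02482 m/day, D_R = D/R = 0.001388 m²/day.
Peak time from v_R²t² + 2D_R t − x² = 0: t = (√(D_R² + v_R²x²) − D_R)/v_R².
√(D_R² + v_R²x²) = √(0.001388² + 0.02482² × 10.8²) = 0.2681; v_R² = 0.0006160.
t = (0.2681 − 0.001388)/0.0006160 = 433 days.

433 days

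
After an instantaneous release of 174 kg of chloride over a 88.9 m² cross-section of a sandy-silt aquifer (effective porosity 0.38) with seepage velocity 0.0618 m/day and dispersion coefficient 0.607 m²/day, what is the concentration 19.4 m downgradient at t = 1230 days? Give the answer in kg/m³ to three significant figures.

For an instantaneous plane source, C(x,t) = M/(n_e·A·√(4πDt)) · exp(−(x−vt)²/(4Dt)), with n_e·A the pore (flow) area.
Plume center vt = 0.0618 × 1230 = 76.014 m, so the well at 19.4 m is 56.614 m upgradient of the peak.
√(4πDt) = 96.86 m, giving peak height M/(n_e·A·√(4πDt)) = 174/(0.38 × 88.9 × 96.86) = 0.05318 kg/m³.
(x−vt)²/(4Dt) = (-56.614)²/(4 × 0.607 × 1230) = 1.073; exp(−1.073) = 0.3420.
C = 0.05318 × 0.3420 = 0.0182 kg/m³.

0.0182 kg/m³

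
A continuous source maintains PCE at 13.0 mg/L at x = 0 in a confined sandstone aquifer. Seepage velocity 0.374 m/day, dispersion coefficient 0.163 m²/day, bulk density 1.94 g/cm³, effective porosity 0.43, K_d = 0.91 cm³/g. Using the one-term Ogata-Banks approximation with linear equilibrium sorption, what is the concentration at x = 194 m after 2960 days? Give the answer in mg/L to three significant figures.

12.4 mg/L

Retardation factor R = 1 + ρ_b·K_d/n = 1 + 1.94 × 0.91/0.43 = 5.106.
Sorption retards both mechanisms: v_R = v/R = 0.07325 m/day, D_R = D/R = 0.03192 m²/day.
v_R·t = 0.07325 × 2960 = 216.82 m; 2√(D_R t) = 19.44 m; argument = (194 − 216.82)/19.44 = -1.174.
C = C₀ × ½·erfc(-1.174) = 13.0 × 0.9516 = 12.4 mg/L.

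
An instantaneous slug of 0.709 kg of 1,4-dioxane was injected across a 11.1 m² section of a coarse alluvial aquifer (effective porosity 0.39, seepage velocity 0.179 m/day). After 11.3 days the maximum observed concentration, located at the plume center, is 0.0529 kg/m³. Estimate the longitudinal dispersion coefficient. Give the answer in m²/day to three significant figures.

0.0675 m²/day

At the plume center C_max = M/(n_e·A·√(4πDt)), so D = M²/(4πt·(n_e·A·C_max)²).
n_e·A·C_max = 0.39 × 11.1 × 0.0529 = 0.2290 kg/m.
D = 0.709²/(4π × 11.3 × 0.2290²) = 0.0675 m²/day.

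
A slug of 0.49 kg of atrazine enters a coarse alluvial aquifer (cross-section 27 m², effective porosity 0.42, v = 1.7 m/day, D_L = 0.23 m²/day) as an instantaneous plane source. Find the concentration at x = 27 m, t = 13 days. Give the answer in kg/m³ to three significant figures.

For an instantaneous plane source, C(x,t) = M/(n_e·A·√(4πDt)) · exp(−(x−vt)²/(4Dt)), with n_e·A the pore (flow) area.
Plume center vt = 1.7 × 13 = 22.1 m, so the well at 27 m is 4.9 m downgradient of the peak.
√(4πDt) = 6.130 m, giving peak height M/(n_e·A·√(4πDt)) = 0.49/(0.42 × 27 × 6.130) = 0.007049 kg/m³.
(x−vt)²/(4Dt) = (4.9)²/(4 × 0.23 × 13) = 2.008; exp(−2.008) = 0.1343.
C = 0.007049 × 0.1343 = 0.000947 kg/m³.

0.000947 kg/m³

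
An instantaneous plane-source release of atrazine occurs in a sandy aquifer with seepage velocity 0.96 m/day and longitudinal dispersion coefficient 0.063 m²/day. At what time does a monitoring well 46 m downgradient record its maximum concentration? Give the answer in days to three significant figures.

47.8 days

For the 1D instantaneous-source solution, setting ∂C/∂t = 0 at fixed x gives v²t² + 2Dt − x² = 0, so t = (√(D² + v²x²) − D)/v².
√(D² + v²x²) = √(0.063² + 0.96² × 46²) = 44.16; v² = 0.9216.
t = (44.16 − 0.063)/0.9216 = 47.8 days (vs. the pure-advection estimate x/v = 47.9 d).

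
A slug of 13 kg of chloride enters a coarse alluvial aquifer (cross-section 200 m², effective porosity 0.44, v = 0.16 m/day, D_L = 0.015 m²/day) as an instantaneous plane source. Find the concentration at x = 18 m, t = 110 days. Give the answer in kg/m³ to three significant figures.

0.0317 kg/m³

For an instantaneous plane source, C(x,t) = M/(n_e·A·√(4πDt)) · exp(−(x−vt)²/(4Dt)), with n_e·A the pore (flow) area.
Plume center vt = 0.16 × 110 = 17.6 m, so the well at 18 m is 0.4 m downgradient of the peak.
√(4πDt) = 4.554 m, giving peak height M/(n_e·A·√(4πDt)) = 13/(0.44 × 200 × 4.554) = 0.03244 kg/m³.
(x−vt)²/(4Dt) = (0.4)²/(4 × 0.015 × 110) = 0.02424; exp(−0.02424) = 0.9761.
C = 0.03244 × 0.9761 = 0.0317 kg/m³.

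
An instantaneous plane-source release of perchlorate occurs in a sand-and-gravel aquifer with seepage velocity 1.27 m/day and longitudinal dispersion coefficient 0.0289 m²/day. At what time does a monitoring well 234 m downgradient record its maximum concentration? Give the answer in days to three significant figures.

For the 1D instantaneous-source solution, setting ∂C/∂t = 0 at fixed x gives v²t² + 2Dt − x² = 0, so t = (√(D² + v²x²) − D)/v².
√(D² + v²x²) = √(0.0289² + 1.27² × 234²) = 297.2; v² = 1.6129.
t = (297.2 − 0.0289)/1.6129 = 184 days (vs. the pure-advection estimate x/v = 184 d).

184 days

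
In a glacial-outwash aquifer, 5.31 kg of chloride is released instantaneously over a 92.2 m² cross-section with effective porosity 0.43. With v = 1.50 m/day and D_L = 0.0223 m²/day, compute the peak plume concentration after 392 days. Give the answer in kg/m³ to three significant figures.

0.0128 kg/m³

The peak of an instantaneous 1D plume sits at x = vt; there the Gaussian factor is 1 and C_max = M/(n_e·A·√(4πDt)), where n_e·A is the pore area the mass is dissolved in.
√(4πDt) = √(4π × 0.0223 × 392) = 10.48 m, so C_max = 5.31/(0.43 × 92.2 × 10.48) = 0.0128 kg/m³.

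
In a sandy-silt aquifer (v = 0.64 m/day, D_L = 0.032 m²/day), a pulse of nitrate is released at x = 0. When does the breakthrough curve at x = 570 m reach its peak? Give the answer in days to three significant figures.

891 days

For the 1D instantaneous-source solution, setting ∂C/∂t = 0 at fixed x gives v²t² + 2Dt − x² = 0, so t = (√(D² + v²x²) − D)/v².
√(D² + v²x²) = √(0.032² + 0.64² × 570²) = 364.8; v² = 0.4096.
t = (364.8 − 0.032)/0.4096 = 891 days (vs. the pure-advection estimate x/v = 891 d).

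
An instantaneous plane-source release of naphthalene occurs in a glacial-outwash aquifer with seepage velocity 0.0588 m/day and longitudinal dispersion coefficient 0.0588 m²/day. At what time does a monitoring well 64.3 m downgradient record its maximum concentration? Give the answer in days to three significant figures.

1080 days

For the 1D instantaneous-source solution, setting ∂C/∂t = 0 at fixed x gives v²t² + 2Dt − x² = 0, so t = (√(D² + v²x²) − D)/v².
√(D² + v²x²) = √(0.0588² + 0.0588² × 64.3²) = 3.781; v² = 0.00345744.
t = (3.781 − 0.0588)/0.00345744 = 1080 days (vs. the pure-advection estimate x/v = 1090 d).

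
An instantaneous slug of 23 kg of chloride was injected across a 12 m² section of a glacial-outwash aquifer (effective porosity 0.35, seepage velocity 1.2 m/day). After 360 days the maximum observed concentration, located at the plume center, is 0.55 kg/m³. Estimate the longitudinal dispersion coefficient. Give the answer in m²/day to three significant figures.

0.0219 m²/day

At the plume center C_max = M/(n_e·A·√(4πDt)), so D = M²/(4πt·(n_e·A·C_max)²).
n_e·A·C_max = 0.35 × 12 × 0.55 = 2.310 kg/m.
D = 23²/(4π × 360 × 2.310²) = 0.0219 m²/day.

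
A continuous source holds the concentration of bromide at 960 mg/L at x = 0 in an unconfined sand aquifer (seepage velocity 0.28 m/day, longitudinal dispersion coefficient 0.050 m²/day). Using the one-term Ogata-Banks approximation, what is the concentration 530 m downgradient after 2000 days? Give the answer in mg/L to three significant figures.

944 mg/L

For a continuous step input, C/C₀ ≈ ½·erfc((x−vt)/(2√(Dt))).
vt = 0.28 × 2000 = 560 m and 2√(Dt) = 2√(0.050 × 2000) = 20.00 m.
Argument (x−vt)/(2√(Dt)) = (530 − 560)/20.00 = -1.500; ½·erfc(-1.500) = 0.9831.
C = 960 × 0.9831 = 944 mg/L.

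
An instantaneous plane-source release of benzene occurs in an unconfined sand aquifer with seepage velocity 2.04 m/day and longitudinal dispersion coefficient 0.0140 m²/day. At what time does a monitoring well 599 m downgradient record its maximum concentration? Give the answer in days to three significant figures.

294 days

For the 1D instantaneous-source solution, setting ∂C/∂t = 0 at fixed x gives v²t² + 2Dt − x² = 0, so t = (√(D² + v²x²) − D)/v².
√(D² + v²x²) = √(0.0140² + 2.04² × 599²) = 1222; v² = 4.1616.
t = (1222 − 0.0140)/4.1616 = 294 days (vs. the pure-advection estimate x/v = 294 d).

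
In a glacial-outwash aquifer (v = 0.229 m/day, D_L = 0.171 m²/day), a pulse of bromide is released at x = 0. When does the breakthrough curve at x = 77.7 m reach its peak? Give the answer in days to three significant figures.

For the 1D instantaneous-source solution, setting ∂C/∂t = 0 at fixed x gives v²t² + 2Dt − x² = 0, so t = (√(D² + v²x²) − D)/v².
√(D² + v²x²) = √(0.171² + 0.229² × 77.7²) = 17.79; v² = 0.052441.
t = (17.79 − 0.171)/0.052441 = 336 days (vs. the pure-advection estimate x/v = 339 d).

336 days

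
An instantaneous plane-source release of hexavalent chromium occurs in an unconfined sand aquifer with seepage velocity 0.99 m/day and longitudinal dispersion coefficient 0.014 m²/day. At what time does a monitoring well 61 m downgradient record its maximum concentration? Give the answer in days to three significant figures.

For the 1D instantaneous-source solution, setting ∂C/∂t = 0 at fixed x gives v²t² + 2Dt − x² = 0, so t = (√(D² + v²x²) − D)/v².
√(D² + v²x²) = √(0.014² + 0.99² × 61²) = 60.39; v² = 0.9801.
t = (60.39 − 0.014)/0.9801 = 61.6 days (vs. the pure-advection estimate x/v = 61.6 d).

61.6 days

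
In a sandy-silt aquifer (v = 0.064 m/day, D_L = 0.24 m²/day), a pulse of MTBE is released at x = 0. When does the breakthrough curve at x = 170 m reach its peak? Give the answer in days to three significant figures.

For the 1D instantaneous-source solution, setting ∂C/∂t = 0 at fixed x gives v²t² + 2Dt − x² = 0, so t = (√(D² + v²x²) − D)/v².
√(D² + v²x²) = √(0.24² + 0.064² × 170²) = 10.88; v² = 0.004096.
t = (10.88 − 0.24)/0.004096 = 2600 days (vs. the pure-advection estimate x/v = 2660 d).

2600 days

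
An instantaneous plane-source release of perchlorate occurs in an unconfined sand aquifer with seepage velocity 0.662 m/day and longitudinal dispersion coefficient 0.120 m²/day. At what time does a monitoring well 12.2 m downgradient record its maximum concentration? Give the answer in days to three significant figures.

For the 1D instantaneous-source solution, setting ∂C/∂t = 0 at fixed x gives v²t² + 2Dt − x² = 0, so t = (√(D² + v²x²) − D)/v².
√(D² + v²x²) = √(0.120² + 0.662² × 12.2²) = 8.077; v² = 0.438244.
t = (8.077 − 0.120)/0.438244 = 18.2 days (vs. the pure-advection estimate x/v = 18.4 d).

18.2 days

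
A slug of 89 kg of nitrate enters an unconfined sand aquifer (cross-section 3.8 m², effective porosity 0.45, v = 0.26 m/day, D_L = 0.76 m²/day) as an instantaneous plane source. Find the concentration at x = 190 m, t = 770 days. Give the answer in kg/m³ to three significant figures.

For an instantaneous plane source, C(x,t) = M/(n_e·A·√(4πDt)) · exp(−(x−vt)²/(4Dt)), with n_e·A the pore (flow) area.
Plume center vt = 0.26 × 770 = 200.2 m, so the well at 190 m is 10.2 m upgradient of the peak.
√(4πDt) = 85.75 m, giving peak height M/(n_e·A·√(4πDt)) = 89/(0.45 × 3.8 × 85.75) = 0.6070 kg/m³.
(x−vt)²/(4Dt) = (-10.2)²/(4 × 0.76 × 770) = 0.04445; exp(−0.04445) = 0.9565.
C = 0.6070 × 0.9565 = 0.581 kg/m³.

0.581 kg/m³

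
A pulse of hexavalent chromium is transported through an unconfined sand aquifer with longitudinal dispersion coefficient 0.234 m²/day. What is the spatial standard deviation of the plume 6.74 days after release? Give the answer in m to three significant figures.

1.78 m

Dispersive spreading gives a Gaussian with σ² = 2Dt; advection only shifts the center.
σ = √(2 × 0.234 × 6.74) = 1.78 m.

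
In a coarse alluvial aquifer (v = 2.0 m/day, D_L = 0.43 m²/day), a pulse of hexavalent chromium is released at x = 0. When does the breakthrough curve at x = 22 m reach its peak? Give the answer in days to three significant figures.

10.9 days

For the 1D instantaneous-source solution, setting ∂C/∂t = 0 at fixed x gives v²t² + 2Dt − x² = 0, so t = (√(D² + v²x²) − D)/v².
√(D² + v²x²) = √(0.43² + 2.0² × 22²) = 44.00; v² = 4.
t = (44.00 − 0.43)/4 = 10.9 days (vs. the pure-advection estimate x/v = 11.0 d).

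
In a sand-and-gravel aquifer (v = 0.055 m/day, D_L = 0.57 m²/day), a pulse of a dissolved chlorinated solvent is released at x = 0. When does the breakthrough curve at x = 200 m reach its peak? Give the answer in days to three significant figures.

For the 1D instantaneous-source solution, setting ∂C/∂t = 0 at fixed x gives v²t² + 2Dt − x² = 0, so t = (√(D² + v²x²) − D)/v².
√(D² + v²x²) = √(0.57² + 0.055² × 200²) = 11.01; v² = 0.003025.
t = (11.01 − 0.57)/0.003025 = 3450 days (vs. the pure-advection estimate x/v = 3640 d).

3450 days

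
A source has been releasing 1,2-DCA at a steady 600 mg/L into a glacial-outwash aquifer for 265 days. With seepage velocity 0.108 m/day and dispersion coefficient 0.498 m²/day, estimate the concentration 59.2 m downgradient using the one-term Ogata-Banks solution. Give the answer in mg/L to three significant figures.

For a continuous step input, C/C₀ ≈ ½·erfc((x−vt)/(2√(Dt))).
vt = 0.108 × 265 = 28.62 m and 2√(Dt) = 2√(0.498 × 265) = 22.98 m.
Argument (x−vt)/(2√(Dt)) = (59.2 − 28.62)/22.98 = 1.331; ½·erfc(1.331) = 0.02990.
C = 600 × 0.02990 = 17.9 mg/L.

17.9 mg/L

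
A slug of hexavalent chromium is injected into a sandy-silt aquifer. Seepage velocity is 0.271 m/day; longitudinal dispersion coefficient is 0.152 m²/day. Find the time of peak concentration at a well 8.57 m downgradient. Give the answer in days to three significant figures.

For the 1D instantaneous-source solution, setting ∂C/∂t = 0 at fixed x gives v²t² + 2Dt − x² = 0, so t = (√(D² + v²x²) − D)/v².
√(D² + v²x²) = √(0.152² + 0.271² × 8.57²) = 2.327; v² = 0.073441.
t = (2.327 − 0.152)/0.073441 = 29.6 days (vs. the pure-advection estimate x/v = 31.6 d).

29.6 days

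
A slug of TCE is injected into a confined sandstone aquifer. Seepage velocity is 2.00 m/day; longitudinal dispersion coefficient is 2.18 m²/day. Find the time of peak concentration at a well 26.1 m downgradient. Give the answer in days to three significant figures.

For the 1D instantaneous-source solution, setting ∂C/∂t = 0 at fixed x gives v²t² + 2Dt − x² = 0, so t = (√(D² + v²x²) − D)/v².
√(D² + v²x²) = √(2.18² + 2.00² × 26.1²) = 52.25; v² = 4.
t = (52.25 − 2.18)/4 = 12.5 days (vs. the pure-advection estimate x/v = 13.1 d).

12.5 days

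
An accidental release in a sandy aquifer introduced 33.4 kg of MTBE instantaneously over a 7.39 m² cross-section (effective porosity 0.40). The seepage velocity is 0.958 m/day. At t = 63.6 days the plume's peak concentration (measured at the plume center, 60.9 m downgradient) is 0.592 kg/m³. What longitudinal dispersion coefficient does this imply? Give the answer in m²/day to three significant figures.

0.456 m²/day

At the plume center C_max = M/(n_e·A·√(4πDt)), so D = M²/(4πt·(n_e·A·C_max)²).
n_e·A·C_max = 0.40 × 7.39 × 0.592 = 1.750 kg/m.
D = 33.4²/(4π × 63.6 × 1.750²) = 0.456 m²/day.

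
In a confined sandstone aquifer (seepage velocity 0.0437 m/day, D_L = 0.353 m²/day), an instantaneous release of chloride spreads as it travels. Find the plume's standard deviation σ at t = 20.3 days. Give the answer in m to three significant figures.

Dispersive spreading gives a Gaussian with σ² = 2Dt; advection only shifts the center.
σ = √(2 × 0.353 × 20.3) = 3.79 m.

3.79 m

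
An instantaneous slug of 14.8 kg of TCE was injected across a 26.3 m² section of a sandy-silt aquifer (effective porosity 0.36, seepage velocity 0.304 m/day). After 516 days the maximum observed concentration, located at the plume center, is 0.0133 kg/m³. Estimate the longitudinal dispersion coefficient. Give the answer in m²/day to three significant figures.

At the plume center C_max = M/(n_e·A·√(4πDt)), so D = M²/(4πt·(n_e·A·C_max)²).
n_e·A·C_max = 0.36 × 26.3 × 0.0133 = 0.1259 kg/m.
D = 14.8²/(4π × 516 × 0.1259²) = 2.13 m²/day.

2.13 m²/day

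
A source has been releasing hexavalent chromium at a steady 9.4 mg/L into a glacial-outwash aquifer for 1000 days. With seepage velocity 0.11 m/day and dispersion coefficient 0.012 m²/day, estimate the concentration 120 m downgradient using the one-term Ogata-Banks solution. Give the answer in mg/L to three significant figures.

For a continuous step input, C/C₀ ≈ ½·erfc((x−vt)/(2√(Dt))).
vt = 0.11 × 1000 = 110 m and 2√(Dt) = 2√(0.012 × 1000) = 6.928 m.
Argument (x−vt)/(2√(Dt)) = (120 − 110)/6.928 = 1.443; ½·erfc(1.443) = 0.02064.
C = 9.4 × 0.02064 = 0.194 mg/L.

0.194 mg/L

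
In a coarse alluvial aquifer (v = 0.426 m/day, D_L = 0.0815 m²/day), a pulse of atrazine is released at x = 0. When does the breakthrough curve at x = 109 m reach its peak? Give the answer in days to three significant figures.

255 days

For the 1D instantaneous-source solution, setting ∂C/∂t = 0 at fixed x gives v²t² + 2Dt − x² = 0, so t = (√(D² + v²x²) − D)/v².
√(D² + v²x²) = √(0.0815² + 0.426² × 109²) = 46.43; v² = 0.181476.
t = (46.43 − 0.0815)/0.181476 = 255 days (vs. the pure-advection estimate x/v = 256 d).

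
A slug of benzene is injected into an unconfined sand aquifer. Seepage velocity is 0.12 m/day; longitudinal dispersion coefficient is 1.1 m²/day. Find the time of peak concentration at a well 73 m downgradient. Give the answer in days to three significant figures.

537 days

For the 1D instantaneous-source solution, setting ∂C/∂t = 0 at fixed x gives v²t² + 2Dt − x² = 0, so t = (√(D² + v²x²) − D)/v².
√(D² + v²x²) = √(1.1² + 0.12² × 73²) = 8.829; v² = 0.0144.
t = (8.829 − 1.1)/0.0144 = 537 days (vs. the pure-advection estimate x/v = 608 d).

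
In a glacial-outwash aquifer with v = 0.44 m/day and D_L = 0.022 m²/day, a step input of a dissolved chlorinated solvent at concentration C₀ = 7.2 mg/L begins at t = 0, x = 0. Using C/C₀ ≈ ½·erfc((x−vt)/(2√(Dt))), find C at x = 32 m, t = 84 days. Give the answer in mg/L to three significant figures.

7.16 mg/L

For a continuous step input, C/C₀ ≈ ½·erfc((x−vt)/(2√(Dt))).
vt = 0.44 × 84 = 36.96 m and 2√(Dt) = 2√(0.022 × 84) = 2.719 m.
Argument (x−vt)/(2√(Dt)) = (32 − 36.96)/2.719 = -1.824; ½·erfc(-1.824) = 0.9951.
C = 7.2 × 0.9951 = 7.16 mg/L.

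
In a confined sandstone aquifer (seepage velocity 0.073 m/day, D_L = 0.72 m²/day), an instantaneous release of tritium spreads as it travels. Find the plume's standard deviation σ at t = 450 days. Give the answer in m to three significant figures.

Dispersive spreading gives a Gaussian with σ² = 2Dt; advection only shifts the center.
σ = √(2 × 0.72 × 450) = 25.5 m.

25.5 m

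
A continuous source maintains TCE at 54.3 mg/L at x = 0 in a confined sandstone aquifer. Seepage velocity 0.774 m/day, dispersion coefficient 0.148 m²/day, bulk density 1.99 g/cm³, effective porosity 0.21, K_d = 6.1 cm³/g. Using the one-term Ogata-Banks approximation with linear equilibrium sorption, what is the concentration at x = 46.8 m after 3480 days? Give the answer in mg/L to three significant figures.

22.0 mg/L

Retardation factor R = 1 + ρ_b·K_d/n = 1 + 1.99 × 6.1/0.21 = 58.80.
Sorption retards both mechanisms: v_R = v/R = 0.01316 m/day, D_R = D/R = 0.002517 m²/day.
v_R·t = 0.01316 × 3480 = 45.7968 m; 2√(D_R t) = 5.919 m; argument = (46.8 − 45.7968)/5.919 = 0.1695.
C = C₀ × ½·erfc(0.1695) = 54.3 × 0.4053 = 22.0 mg/L.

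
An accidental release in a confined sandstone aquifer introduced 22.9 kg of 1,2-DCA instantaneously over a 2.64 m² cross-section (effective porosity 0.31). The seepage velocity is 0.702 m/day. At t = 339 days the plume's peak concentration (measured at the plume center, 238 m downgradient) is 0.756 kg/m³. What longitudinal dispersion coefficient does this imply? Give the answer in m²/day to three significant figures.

0.322 m²/day

At the plume center C_max = M/(n_e·A·√(4πDt)), so D = M²/(4πt·(n_e·A·C_max)²).
n_e·A·C_max = 0.31 × 2.64 × 0.756 = 0.6187 kg/m.
D = 22.9²/(4π × 339 × 0.6187²) = 0.322 m²/day.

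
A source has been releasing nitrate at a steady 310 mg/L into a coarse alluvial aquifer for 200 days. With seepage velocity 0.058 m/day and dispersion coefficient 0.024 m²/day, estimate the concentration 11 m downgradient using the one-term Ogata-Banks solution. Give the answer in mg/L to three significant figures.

For a continuous step input, C/C₀ ≈ ½·erfc((x−vt)/(2√(Dt))).
vt = 0.058 × 200 = 11.6 m and 2√(Dt) = 2√(0.024 × 200) = 4.382 m.
Argument (x−vt)/(2√(Dt)) = (11 − 11.6)/4.382 = -0.1369; ½·erfc(-0.1369) = 0.5768.
C = 310 × 0.5768 = 179 mg/L.

179 mg/L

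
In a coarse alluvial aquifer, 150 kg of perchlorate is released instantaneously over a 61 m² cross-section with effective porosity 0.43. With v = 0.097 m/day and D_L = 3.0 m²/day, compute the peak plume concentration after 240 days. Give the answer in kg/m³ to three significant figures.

The peak of an instantaneous 1D plume sits at x = vt; there the Gaussian factor is 1 and C_max = M/(n_e·A·√(4πDt)), where n_e·A is the pore area the mass is dissolved in.
√(4πDt) = √(4π × 3.0 × 240) = 95.12 m, so C_max = 150/(0.43 × 61 × 95.12) = 0.0601 kg/m³.

0.0601 kg/m³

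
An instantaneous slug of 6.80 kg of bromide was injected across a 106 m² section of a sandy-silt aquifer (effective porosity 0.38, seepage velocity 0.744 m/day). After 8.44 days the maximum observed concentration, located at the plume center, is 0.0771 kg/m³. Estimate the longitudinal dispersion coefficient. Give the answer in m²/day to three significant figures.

At the plume center C_max = M/(n_e·A·√(4πDt)), so D = M²/(4πt·(n_e·A·C_max)²).
n_e·A·C_max = 0.38 × 106 × 0.0771 = 3.106 kg/m.
D = 6.80²/(4π × 8.44 × 3.106²) = 0.0452 m²/day.

0.0452 m²/day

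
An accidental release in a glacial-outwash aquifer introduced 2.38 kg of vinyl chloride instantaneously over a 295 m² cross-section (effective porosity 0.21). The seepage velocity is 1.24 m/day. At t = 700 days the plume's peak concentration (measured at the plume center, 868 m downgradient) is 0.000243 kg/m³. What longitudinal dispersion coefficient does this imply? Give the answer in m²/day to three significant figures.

2.84 m²/day

At the plume center C_max = M/(n_e·A·√(4πDt)), so D = M²/(4πt·(n_e·A·C_max)²).
n_e·A·C_max = 0.21 × 295 × 0.000243 = 0.01505 kg/m.
D = 2.38²/(4π × 700 × 0.01505²) = 2.84 m²/day.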